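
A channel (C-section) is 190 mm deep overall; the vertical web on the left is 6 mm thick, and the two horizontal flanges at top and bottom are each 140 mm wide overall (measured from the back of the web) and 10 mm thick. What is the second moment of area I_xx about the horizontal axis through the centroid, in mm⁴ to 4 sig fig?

Split into non-overlapping primitives; take the origin at the lower-left of the bounding box.
Web: 6 × 190, A = 1 140 mm², y = 95 mm, Ī = 3 429 500 mm⁴.
Top flange (beyond web): 134 × 10, A = 1 340 mm², y = 185 mm, Ī = 11166.7 mm⁴.
Bottom flange (beyond web): 134 × 10, A = 1 340 mm², y = 5 mm, Ī = 11166.7 mm⁴.
By symmetry the centroid is at mid-height, ȳ = 95 mm.
Transfer each piece to the horizontal axis through the centroid using Ī + A·d² with d = y − 95:
  web: d = 0 mm → contributes +3 429 500 mm⁴
  top flange (beyond web): d = 90 mm → contributes +10 865 167 mm⁴
  bottom flange (beyond web): d = -90 mm → contributes +10 865 167 mm⁴
Total I = 25 159 833 mm⁴.

I_xx ≈ 2.516 × 10⁷ mm⁴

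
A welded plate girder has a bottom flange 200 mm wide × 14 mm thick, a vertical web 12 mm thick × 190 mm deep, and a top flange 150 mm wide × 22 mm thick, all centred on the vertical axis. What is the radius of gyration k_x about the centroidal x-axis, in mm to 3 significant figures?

k_x ≈ 93.2 mm

Break the section into simple shapes (no overlaps), measuring from the bottom-left corner of the bounding box.
Bottom plate: 200 × 14, A = 2 800 mm², y = 7 mm, Ī = 45 733 mm⁴.
Web plate: 12 × 190, A = 2 280 mm², y = 109 mm, Ī = 6 859 000 mm⁴.
Top plate: 150 × 22, A = 3 300 mm², y = 215 mm, Ī = 133 100 mm⁴.
Centroid: ȳ = ΣA·y / ΣA = 116.66 mm.
Transfer each piece to the centroidal x-axis using Ī + A·d² with d = y − 116.66:
  bottom plate: d = -109.66 mm → contributes +33 717 291 mm⁴
  web plate: d = -7.6611 mm → contributes +6 992 819 mm⁴
  top plate: d = 98.339 mm → contributes +32 045 881 mm⁴
Total I = 72 755 991 mm⁴.
Radius of gyration: k = √(I/A) = √(72 755 991 / 8 380) = 93.178 mm.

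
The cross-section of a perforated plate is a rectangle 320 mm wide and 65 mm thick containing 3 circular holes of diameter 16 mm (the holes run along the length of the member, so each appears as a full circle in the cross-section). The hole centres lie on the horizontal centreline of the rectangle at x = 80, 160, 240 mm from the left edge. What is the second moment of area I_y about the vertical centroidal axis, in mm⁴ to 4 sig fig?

I_y ≈ 1.749 × 10⁸ mm⁴

Split into non-overlapping primitives; take the origin at the lower-left of the bounding box.
Plate: 320 × 65, A = 20 800 mm², x = 160 mm, Ī = 177 493 333 mm⁴.
Hole 1 (subtracted): ⌀16, A = 201.062 mm², x = 80 mm, Ī = 3216.99 mm⁴.
Hole 2 (subtracted): ⌀16, A = 201.062 mm², x = 160 mm, Ī = 3216.99 mm⁴.
Hole 3 (subtracted): ⌀16, A = 201.062 mm², x = 240 mm, Ī = 3216.99 mm⁴.
By symmetry the centroid is at mid-width, x̄ = 160 mm.
Transfer each piece to the vertical centroidal axis using Ī + A·d² with d = x − 160:
  plate: d = 0 mm → contributes +177 493 333 mm⁴
  hole 1: d = -80 mm → contributes −1 290 013 mm⁴
  hole 2: d = 0 mm → contributes −3216.99 mm⁴
  hole 3: d = 80 mm → contributes −1 290 013 mm⁴
Total I = 174 910 090 mm⁴.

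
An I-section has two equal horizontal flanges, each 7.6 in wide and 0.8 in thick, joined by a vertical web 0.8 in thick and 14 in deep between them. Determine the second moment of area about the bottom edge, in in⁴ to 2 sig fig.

I_base ≈ 2300 in⁴

Treat the section as a set of non-overlapping primitives; coordinates are from the bounding-box lower-left.
Bottom flange: 7.6 × 0.8, A = 6.08 in², y = 0.4 in, Ī = 0.3243 in⁴.
Web: 0.8 × 14, A = 11.2 in², y = 7.8 in, Ī = 182.9 in⁴.
Top flange: 7.6 × 0.8, A = 6.08 in², y = 15.2 in, Ī = 0.3243 in⁴.
Transfer each piece to the bottom edge using Ī + A·d² with d = y − 0:
  bottom flange: d = 0.4 in → contributes +1.297 in⁴
  web: d = 7.8 in → contributes +864.3 in⁴
  top flange: d = 15.2 in → contributes +1 405 in⁴
Total I = 2 271 in⁴.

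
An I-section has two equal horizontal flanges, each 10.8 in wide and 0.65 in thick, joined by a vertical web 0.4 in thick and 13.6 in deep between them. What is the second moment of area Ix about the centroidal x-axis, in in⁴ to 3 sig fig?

Break the section into simple shapes (no overlaps), measuring from the bottom-left corner of the bounding box.
Bottom flange: 10.8 × 0.65, A = 7.02 in², y = 0.325 in, Ī = 0.24716 in⁴.
Web: 0.4 × 13.6, A = 5.44 in², y = 7.45 in, Ī = 83.849 in⁴.
Top flange: 10.8 × 0.65, A = 7.02 in², y = 14.575 in, Ī = 0.24716 in⁴.
By symmetry the centroid is at mid-height, ȳ = 7.45 in.
Transfer each piece to the centroidal x-axis using Ī + A·d² with d = y − 7.45:
  bottom flange: d = -7.125 in → contributes +356.62 in⁴
  web: d = 0 in → contributes +83.849 in⁴
  top flange: d = 7.125 in → contributes +356.62 in⁴
Total I = 797.09 in⁴.

Ix ≈ 797 in⁴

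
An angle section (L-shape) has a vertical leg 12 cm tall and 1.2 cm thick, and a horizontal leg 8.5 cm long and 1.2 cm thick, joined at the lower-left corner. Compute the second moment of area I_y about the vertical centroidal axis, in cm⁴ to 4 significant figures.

Split into non-overlapping primitives; take the origin at the lower-left of the bounding box.
Vertical leg: 1.2 × 12, A = 14.4 cm², x = 0.6 cm, Ī = 1.728 cm⁴.
Horizontal leg (remainder): 7.3 × 1.2, A = 8.76 cm², x = 4.85 cm, Ī = 38.9017 cm⁴.
Centroid: x̄ = ΣA·x / ΣA = 2.20751 cm.
Transfer each piece to the vertical centroidal axis using Ī + A·d² with d = x − 2.20751:
  vertical leg: d = -1.60751 cm → contributes +38.939 cm⁴
  horizontal leg (remainder): d = 2.64249 cm → contributes +100.07 cm⁴
Total I = 139.009 cm⁴.

I_y ≈ 139.0 cm⁴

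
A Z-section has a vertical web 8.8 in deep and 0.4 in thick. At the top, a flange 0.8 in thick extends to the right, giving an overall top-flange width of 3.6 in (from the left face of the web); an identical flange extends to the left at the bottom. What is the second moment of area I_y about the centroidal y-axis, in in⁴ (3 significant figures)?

Split into non-overlapping primitives; take the origin at the lower-left of the bounding box.
Web: 0.4 × 8.8, A = 3.52 in², x = 3.4 in, Ī = 0.046933 in⁴.
Top flange (beyond web): 3.2 × 0.8, A = 2.56 in², x = 5.2 in, Ī = 2.1845 in⁴.
Bottom flange (beyond web): 3.2 × 0.8, A = 2.56 in², x = 1.6 in, Ī = 2.1845 in⁴.
Centroid: x̄ = ΣA·x / ΣA = 3.4 in.
Transfer each piece to the centroidal y-axis using Ī + A·d² with d = x − 3.4:
  web: d = 0 in → contributes +0.046933 in⁴
  top flange (beyond web): d = 1.8 in → contributes +10.479 in⁴
  bottom flange (beyond web): d = -1.8 in → contributes +10.479 in⁴
Total I = 21.005 in⁴.

I_y ≈ 21.0 in⁴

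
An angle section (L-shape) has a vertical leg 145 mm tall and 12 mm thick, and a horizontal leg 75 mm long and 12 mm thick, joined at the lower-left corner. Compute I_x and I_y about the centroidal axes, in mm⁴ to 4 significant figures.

Decompose the section into non-overlapping parts with the origin at the bottom-left of its bounding rectangle.
Vertical leg: 12 × 145, A = 1 740 mm², y = 72.5 mm, Ī = 3 048 625 mm⁴.
Horizontal leg (remainder): 63 × 12, A = 756 mm², y = 6 mm, Ī = 9 072 mm⁴.
Centroid: ȳ = ΣA·y / ΣA = 52.3582 mm.
Transfer each piece to the centroidal x-axis using Ī + A·d² with d = y − 52.3582:
  vertical leg: d = 20.1418 mm → contributes +3 754 531 mm⁴
  horizontal leg (remainder): d = -46.3582 mm → contributes +1 633 777 mm⁴
Total I = 5 388 308 mm⁴.
For the y-axis: x̄ = 17.3582 mm.
Repeating about the centroidal y-axis gives I_y = 1 012 048 mm⁴.

I_x ≈ 5.388 × 10⁶ mm⁴, I_y ≈ 1.012 × 10⁶ mm⁴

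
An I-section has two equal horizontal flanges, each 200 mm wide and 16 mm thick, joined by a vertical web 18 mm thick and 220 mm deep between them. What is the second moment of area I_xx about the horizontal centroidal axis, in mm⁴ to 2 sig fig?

I_xx ≈ 1.1 × 10⁸ mm⁴

Decompose the section into non-overlapping parts with the origin at the bottom-left of its bounding rectangle.
Bottom flange: 200 × 16, A = 3 200 mm², y = 8 mm, Ī = 68 267 mm⁴.
Web: 18 × 220, A = 3 960 mm², y = 126 mm, Ī = 15 972 000 mm⁴.
Top flange: 200 × 16, A = 3 200 mm², y = 244 mm, Ī = 68 267 mm⁴.
By symmetry the centroid is at mid-height, ȳ = 126 mm.
Transfer each piece to the horizontal centroidal axis using Ī + A·d² with d = y − 126:
  bottom flange: d = -118 mm → contributes +44 625 067 mm⁴
  web: d = 0 mm → contributes +15 972 000 mm⁴
  top flange: d = 118 mm → contributes +44 625 067 mm⁴
Total I = 105 222 133 mm⁴.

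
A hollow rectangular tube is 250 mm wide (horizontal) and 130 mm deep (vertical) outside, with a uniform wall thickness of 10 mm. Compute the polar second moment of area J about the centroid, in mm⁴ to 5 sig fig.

J ≈ 7.8000 × 10⁷ mm⁴

Decompose the section into non-overlapping parts with the origin at the bottom-left of its bounding rectangle.
Outer rectangle: 250 × 130, A = 32 500 mm², y = 65 mm, Ī = 45 770 833 mm⁴.
Inner void (subtracted): 230 × 110, A = 25 300 mm², y = 65 mm, Ī = 25 510 833 mm⁴.
By symmetry the centroid is at mid-height, ȳ = 65 mm.
All pieces are centred on the centroidal x-axis, so I = ΣĪ (holes subtracted) = 20 260 000 mm⁴.
Repeating about the centroidal y-axis gives I_y = 57 740 000 mm⁴.
Polar second moment: J = I_x + I_y = 78 000 000 mm⁴.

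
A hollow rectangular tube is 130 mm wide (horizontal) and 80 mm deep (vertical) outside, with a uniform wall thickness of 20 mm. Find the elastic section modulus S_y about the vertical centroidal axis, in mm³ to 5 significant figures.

S_y ≈ 1.8795 × 10⁵ mm³

Decompose the section into non-overlapping parts with the origin at the bottom-left of its bounding rectangle.
Outer rectangle: 130 × 80, A = 10 400 mm², x = 65 mm, Ī = 14 646 667 mm⁴.
Inner void (subtracted): 90 × 40, A = 3 600 mm², x = 65 mm, Ī = 2 430 000 mm⁴.
By symmetry the centroid is at mid-width, x̄ = 65 mm.
All pieces are centred on the vertical centroidal axis, so I = ΣĪ (holes subtracted) = 12 216 667 mm⁴.
Extreme fibre distance c = 65 mm; S = I/c = 187948.7 mm³.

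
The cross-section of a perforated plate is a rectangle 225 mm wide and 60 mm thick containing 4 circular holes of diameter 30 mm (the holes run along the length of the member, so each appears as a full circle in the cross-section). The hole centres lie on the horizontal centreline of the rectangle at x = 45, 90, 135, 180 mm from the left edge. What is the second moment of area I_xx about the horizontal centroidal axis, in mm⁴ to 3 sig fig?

I_xx ≈ 3.89 × 10⁶ mm⁴

Break the section into simple shapes (no overlaps), measuring from the bottom-left corner of the bounding box.
Plate: 225 × 60, A = 13 500 mm², y = 30 mm, Ī = 4 050 000 mm⁴.
Hole 1 (subtracted): ⌀30, A = 706.86 mm², y = 30 mm, Ī = 39 761 mm⁴.
Hole 2 (subtracted): ⌀30, A = 706.86 mm², y = 30 mm, Ī = 39 761 mm⁴.
Hole 3 (subtracted): ⌀30, A = 706.86 mm², y = 30 mm, Ī = 39 761 mm⁴.
Hole 4 (subtracted): ⌀30, A = 706.86 mm², y = 30 mm, Ī = 39 761 mm⁴.
By symmetry the centroid is at mid-height, ȳ = 30 mm.
All pieces are centred on the horizontal centroidal axis, so I = ΣĪ (holes subtracted) = 3 890 957 mm⁴.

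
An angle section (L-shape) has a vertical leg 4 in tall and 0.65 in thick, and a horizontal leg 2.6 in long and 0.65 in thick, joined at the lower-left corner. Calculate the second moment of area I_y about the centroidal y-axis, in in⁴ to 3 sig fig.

Split into non-overlapping primitives; take the origin at the lower-left of the bounding box.
Vertical leg: 0.65 × 4, A = 2.6 in², x = 0.325 in, Ī = 0.091542 in⁴.
Horizontal leg (remainder): 1.95 × 0.65, A = 1.2675 in², x = 1.625 in, Ī = 0.40164 in⁴.
Centroid: x̄ = ΣA·x / ΣA = 0.75105 in.
Transfer each piece to the centroidal y-axis using Ī + A·d² with d = x − 0.75105:
  vertical leg: d = -0.42605 in → contributes +0.56349 in⁴
  horizontal leg (remainder): d = 0.87395 in → contributes +1.3697 in⁴
Total I = 1.9332 in⁴.

I_y ≈ 1.93 in⁴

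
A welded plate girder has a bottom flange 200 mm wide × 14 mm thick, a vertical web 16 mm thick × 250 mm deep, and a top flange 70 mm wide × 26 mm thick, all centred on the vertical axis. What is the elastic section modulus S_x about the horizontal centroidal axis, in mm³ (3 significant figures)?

S_x ≈ 6.24 × 10⁵ mm³

Treat the section as a set of non-overlapping primitives; coordinates are from the bounding-box lower-left.
Bottom plate: 200 × 14, A = 2 800 mm², y = 7 mm, Ī = 45 733 mm⁴.
Web plate: 16 × 250, A = 4 000 mm², y = 139 mm, Ī = 20 833 333 mm⁴.
Top plate: 70 × 26, A = 1 820 mm², y = 277 mm, Ī = 102 527 mm⁴.
Centroid: ȳ = ΣA·y / ΣA = 125.26 mm.
Transfer each piece to the horizontal centroidal axis using Ī + A·d² with d = y − 125.26:
  bottom plate: d = -118.26 mm → contributes +39 204 838 mm⁴
  web plate: d = 13.74 mm → contributes +21 588 499 mm⁴
  top plate: d = 151.74 mm → contributes +42 008 154 mm⁴
Total I = 102 801 491 mm⁴.
Extreme fibre distance c = 164.74 mm; S = I/c = 624 022 mm³.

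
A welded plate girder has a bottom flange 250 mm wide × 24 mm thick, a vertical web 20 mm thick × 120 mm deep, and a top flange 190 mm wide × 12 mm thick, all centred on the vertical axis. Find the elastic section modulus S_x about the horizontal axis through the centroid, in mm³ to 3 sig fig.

Break the section into simple shapes (no overlaps), measuring from the bottom-left corner of the bounding box.
Bottom plate: 250 × 24, A = 6 000 mm², y = 12 mm, Ī = 288 000 mm⁴.
Web plate: 20 × 120, A = 2 400 mm², y = 84 mm, Ī = 2 880 000 mm⁴.
Top plate: 190 × 12, A = 2 280 mm², y = 150 mm, Ī = 27 360 mm⁴.
Centroid: ȳ = ΣA·y / ΣA = 57.64 mm.
Transfer each piece to the horizontal axis through the centroid using Ī + A·d² with d = y − 57.64:
  bottom plate: d = -45.64 mm → contributes +12 786 304 mm⁴
  web plate: d = 26.36 mm → contributes +4 547 582 mm⁴
  top plate: d = 92.36 mm → contributes +19 476 413 mm⁴
Total I = 36 810 299 mm⁴.
Extreme fibre distance c = 98.36 mm; S = I/c = 374 242 mm³.

S_x ≈ 3.74 × 10⁵ mm³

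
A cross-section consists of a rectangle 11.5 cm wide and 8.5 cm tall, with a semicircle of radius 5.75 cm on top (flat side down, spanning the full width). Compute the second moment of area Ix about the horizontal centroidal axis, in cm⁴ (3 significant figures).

Ix ≈ 2230 cm⁴

Treat the section as a set of non-overlapping primitives; coordinates are from the bounding-box lower-left.
Rectangular body: 11.5 × 8.5, A = 97.75 cm², y = 4.25 cm, Ī = 588.54 cm⁴.
Semicircular cap: semicircle r = 5.75, A = 51.934 cm², y = 10.94 cm, Ī = 119.98 cm⁴.
Centroid: ȳ = ΣA·y / ΣA = 6.5713 cm.
Transfer each piece to the horizontal centroidal axis using Ī + A·d² with d = y − 6.5713:
  rectangular body: d = -2.3213 cm → contributes +1115.3 cm⁴
  semicircular cap: d = 4.3691 cm → contributes +1111.4 cm⁴
Total I = 2226.6 cm⁴.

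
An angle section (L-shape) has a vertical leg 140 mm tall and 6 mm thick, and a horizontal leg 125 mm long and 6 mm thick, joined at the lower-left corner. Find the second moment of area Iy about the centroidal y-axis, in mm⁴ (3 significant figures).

Iy ≈ 2.35 × 10⁶ mm⁴

Decompose the section into non-overlapping parts with the origin at the bottom-left of its bounding rectangle.
Vertical leg: 6 × 140, A = 840 mm², x = 3 mm, Ī = 2 520 mm⁴.
Horizontal leg (remainder): 119 × 6, A = 714 mm², x = 65.5 mm, Ī = 842 580 mm⁴.
Centroid: x̄ = ΣA·x / ΣA = 31.716 mm.
Transfer each piece to the centroidal y-axis using Ī + A·d² with d = x − 31.716:
  vertical leg: d = -28.716 mm → contributes +695 202 mm⁴
  horizontal leg (remainder): d = 33.784 mm → contributes +1 657 499 mm⁴
Total I = 2 352 701 mm⁴.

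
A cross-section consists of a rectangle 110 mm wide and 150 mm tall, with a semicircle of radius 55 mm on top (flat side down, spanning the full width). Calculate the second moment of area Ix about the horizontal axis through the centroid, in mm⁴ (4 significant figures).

Treat the section as a set of non-overlapping primitives; coordinates are from the bounding-box lower-left.
Rectangular body: 110 × 150, A = 16 500 mm², y = 75 mm, Ī = 30 937 500 mm⁴.
Semicircular cap: semicircle r = 55, A = 4751.66 mm², y = 173.343 mm, Ī = 1 004 345 mm⁴.
Centroid: ȳ = ΣA·y / ΣA = 96.9885 mm.
Transfer each piece to the horizontal axis through the centroid using Ī + A·d² with d = y − 96.9885:
  rectangular body: d = -21.9885 mm → contributes +38 915 118 mm⁴
  semicircular cap: d = 76.3543 mm → contributes +28 706 397 mm⁴
Total I = 67 621 516 mm⁴.

Ix ≈ 6.762 × 10⁷ mm⁴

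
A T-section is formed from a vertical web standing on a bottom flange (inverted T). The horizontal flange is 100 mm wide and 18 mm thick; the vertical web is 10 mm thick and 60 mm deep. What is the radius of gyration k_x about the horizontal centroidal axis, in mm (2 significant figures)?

Split into non-overlapping primitives; take the origin at the lower-left of the bounding box.
Flange: 100 × 18, A = 1 800 mm², y = 9 mm, Ī = 48 600 mm⁴.
Web: 10 × 60, A = 600 mm², y = 48 mm, Ī = 180 000 mm⁴.
Centroid: ȳ = ΣA·y / ΣA = 18.75 mm.
Transfer each piece to the horizontal centroidal axis using Ī + A·d² with d = y − 18.75:
  flange: d = -9.75 mm → contributes +219 713 mm⁴
  web: d = 29.25 mm → contributes +693 338 mm⁴
Total I = 913 050 mm⁴.
Radius of gyration: k = √(I/A) = √(913 050 / 2 400) = 19.5 mm.

k_x ≈ 20 mm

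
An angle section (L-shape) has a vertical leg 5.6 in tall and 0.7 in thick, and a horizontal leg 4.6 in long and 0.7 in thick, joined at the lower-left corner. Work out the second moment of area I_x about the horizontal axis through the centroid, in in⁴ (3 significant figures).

Decompose the section into non-overlapping parts with the origin at the bottom-left of its bounding rectangle.
Vertical leg: 0.7 × 5.6, A = 3.92 in², y = 2.8 in, Ī = 10.244 in⁴.
Horizontal leg (remainder): 3.9 × 0.7, A = 2.73 in², y = 0.35 in, Ī = 0.11148 in⁴.
Centroid: ȳ = ΣA·y / ΣA = 1.7942 in.
Transfer each piece to the horizontal axis through the centroid using Ī + A·d² with d = y − 1.7942:
  vertical leg: d = 1.0058 in → contributes +14.21 in⁴
  horizontal leg (remainder): d = -1.4442 in → contributes +5.8056 in⁴
Total I = 20.015 in⁴.

I_x ≈ 20.0 in⁴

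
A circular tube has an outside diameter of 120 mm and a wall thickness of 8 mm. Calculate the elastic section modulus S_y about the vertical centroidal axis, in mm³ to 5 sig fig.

S_y ≈ 7.3937 × 10⁴ mm³

Split into non-overlapping primitives; take the origin at the lower-left of the bounding box.
Outer circle: ⌀120, A = 11309.73 mm², x = 60 mm, Ī = 10 178 760 mm⁴.
Bore (subtracted): ⌀104, A = 8494.867 mm², x = 60 mm, Ī = 5 742 530 mm⁴.
By symmetry the centroid is at mid-width, x̄ = 60 mm.
All pieces are centred on the vertical centroidal axis, so I = ΣĪ (holes subtracted) = 4 436 230 mm⁴.
Extreme fibre distance c = 60 mm; S = I/c = 73937.17 mm³.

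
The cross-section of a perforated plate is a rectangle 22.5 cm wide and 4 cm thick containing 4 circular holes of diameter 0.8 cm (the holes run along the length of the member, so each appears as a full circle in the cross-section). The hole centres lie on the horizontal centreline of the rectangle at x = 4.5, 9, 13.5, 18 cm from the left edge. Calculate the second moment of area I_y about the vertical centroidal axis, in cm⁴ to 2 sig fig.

Treat the section as a set of non-overlapping primitives; coordinates are from the bounding-box lower-left.
Plate: 22.5 × 4, A = 90 cm², x = 11.25 cm, Ī = 3 797 cm⁴.
Hole 1 (subtracted): ⌀0.8, A = 0.5027 cm², x = 4.5 cm, Ī = 0.02011 cm⁴.
Hole 2 (subtracted): ⌀0.8, A = 0.5027 cm², x = 9 cm, Ī = 0.02011 cm⁴.
Hole 3 (subtracted): ⌀0.8, A = 0.5027 cm², x = 13.5 cm, Ī = 0.02011 cm⁴.
Hole 4 (subtracted): ⌀0.8, A = 0.5027 cm², x = 18 cm, Ī = 0.02011 cm⁴.
By symmetry the centroid is at mid-width, x̄ = 11.25 cm.
Transfer each piece to the vertical centroidal axis using Ī + A·d² with d = x − 11.25:
  plate: d = 0 cm → contributes +3 797 cm⁴
  hole 1: d = -6.75 cm → contributes −22.92 cm⁴
  hole 2: d = -2.25 cm → contributes −2.565 cm⁴
  hole 3: d = 2.25 cm → contributes −2.565 cm⁴
  hole 4: d = 6.75 cm → contributes −22.92 cm⁴
Total I = 3 746 cm⁴.

I_y ≈ 3700 cm⁴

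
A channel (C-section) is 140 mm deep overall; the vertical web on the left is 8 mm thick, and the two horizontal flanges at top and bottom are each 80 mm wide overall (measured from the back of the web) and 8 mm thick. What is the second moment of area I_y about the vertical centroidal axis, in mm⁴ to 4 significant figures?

Break the section into simple shapes (no overlaps), measuring from the bottom-left corner of the bounding box.
Web: 8 × 140, A = 1 120 mm², x = 4 mm, Ī = 5973.33 mm⁴.
Top flange (beyond web): 72 × 8, A = 576 mm², x = 44 mm, Ī = 248 832 mm⁴.
Bottom flange (beyond web): 72 × 8, A = 576 mm², x = 44 mm, Ī = 248 832 mm⁴.
Centroid: x̄ = ΣA·x / ΣA = 24.2817 mm.
Transfer each piece to the vertical centroidal axis using Ī + A·d² with d = x − 24.2817:
  web: d = -20.2817 mm → contributes +466 682 mm⁴
  top flange (beyond web): d = 19.7183 mm → contributes +472 788 mm⁴
  bottom flange (beyond web): d = 19.7183 mm → contributes +472 788 mm⁴
Total I = 1 412 257 mm⁴.

I_y ≈ 1.412 × 10⁶ mm⁴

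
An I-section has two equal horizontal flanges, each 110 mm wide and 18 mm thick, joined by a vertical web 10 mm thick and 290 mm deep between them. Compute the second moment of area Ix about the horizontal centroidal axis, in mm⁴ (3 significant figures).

Ix ≈ 1.14 × 10⁸ mm⁴

Decompose the section into non-overlapping parts with the origin at the bottom-left of its bounding rectangle.
Bottom flange: 110 × 18, A = 1 980 mm², y = 9 mm, Ī = 53 460 mm⁴.
Web: 10 × 290, A = 2 900 mm², y = 163 mm, Ī = 20 324 167 mm⁴.
Top flange: 110 × 18, A = 1 980 mm², y = 317 mm, Ī = 53 460 mm⁴.
By symmetry the centroid is at mid-height, ȳ = 163 mm.
Transfer each piece to the horizontal centroidal axis using Ī + A·d² with d = y − 163:
  bottom flange: d = -154 mm → contributes +47 011 140 mm⁴
  web: d = 0 mm → contributes +20 324 167 mm⁴
  top flange: d = 154 mm → contributes +47 011 140 mm⁴
Total I = 114 346 447 mm⁴.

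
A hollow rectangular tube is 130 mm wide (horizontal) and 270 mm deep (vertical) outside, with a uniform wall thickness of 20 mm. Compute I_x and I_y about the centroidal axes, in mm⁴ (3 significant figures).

I_x ≈ 1.22 × 10⁸ mm⁴, I_y ≈ 3.55 × 10⁷ mm⁴

Treat the section as a set of non-overlapping primitives; coordinates are from the bounding-box lower-left.
Outer rectangle: 130 × 270, A = 35 100 mm², y = 135 mm, Ī = 213 232 500 mm⁴.
Inner void (subtracted): 90 × 230, A = 20 700 mm², y = 135 mm, Ī = 91 252 500 mm⁴.
By symmetry the centroid is at mid-height, ȳ = 135 mm.
All pieces are centred on the centroidal x-axis, so I = ΣĪ (holes subtracted) = 121 980 000 mm⁴.
Repeating about the centroidal y-axis gives I_y = 35 460 000 mm⁴.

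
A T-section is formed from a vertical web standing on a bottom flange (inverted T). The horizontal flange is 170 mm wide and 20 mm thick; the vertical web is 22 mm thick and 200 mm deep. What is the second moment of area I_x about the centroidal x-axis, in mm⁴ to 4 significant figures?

Split into non-overlapping primitives; take the origin at the lower-left of the bounding box.
Flange: 170 × 20, A = 3 400 mm², y = 10 mm, Ī = 113 333 mm⁴.
Web: 22 × 200, A = 4 400 mm², y = 120 mm, Ī = 14 666 667 mm⁴.
Centroid: ȳ = ΣA·y / ΣA = 72.0513 mm.
Transfer each piece to the centroidal x-axis using Ī + A·d² with d = y − 72.0513:
  flange: d = -62.0513 mm → contributes +13 204 563 mm⁴
  web: d = 47.9487 mm → contributes +24 782 617 mm⁴
Total I = 37 987 179 mm⁴.

I_x ≈ 3.799 × 10⁷ mm⁴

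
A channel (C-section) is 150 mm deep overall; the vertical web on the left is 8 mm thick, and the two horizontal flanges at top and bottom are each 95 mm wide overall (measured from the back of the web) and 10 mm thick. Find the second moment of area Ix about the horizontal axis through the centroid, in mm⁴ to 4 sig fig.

Treat the section as a set of non-overlapping primitives; coordinates are from the bounding-box lower-left.
Web: 8 × 150, A = 1 200 mm², y = 75 mm, Ī = 2 250 000 mm⁴.
Top flange (beyond web): 87 × 10, A = 870 mm², y = 145 mm, Ī = 7 250 mm⁴.
Bottom flange (beyond web): 87 × 10, A = 870 mm², y = 5 mm, Ī = 7 250 mm⁴.
By symmetry the centroid is at mid-height, ȳ = 75 mm.
Transfer each piece to the horizontal axis through the centroid using Ī + A·d² with d = y − 75:
  web: d = 0 mm → contributes +2 250 000 mm⁴
  top flange (beyond web): d = 70 mm → contributes +4 270 250 mm⁴
  bottom flange (beyond web): d = -70 mm → contributes +4 270 250 mm⁴
Total I = 10 790 500 mm⁴.

Ix ≈ 1.079 × 10⁷ mm⁴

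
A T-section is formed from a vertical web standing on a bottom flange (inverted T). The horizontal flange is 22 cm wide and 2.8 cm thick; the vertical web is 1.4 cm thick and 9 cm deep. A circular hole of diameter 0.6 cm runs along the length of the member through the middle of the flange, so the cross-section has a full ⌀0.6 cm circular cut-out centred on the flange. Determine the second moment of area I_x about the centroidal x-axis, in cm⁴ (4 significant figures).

Decompose the section into non-overlapping parts with the origin at the bottom-left of its bounding rectangle.
Flange: 22 × 2.8, A = 61.6 cm², y = 1.4 cm, Ī = 40.2453 cm⁴.
Web: 1.4 × 9, A = 12.6 cm², y = 7.3 cm, Ī = 85.05 cm⁴.
Hole (subtracted): ⌀0.6, A = 0.282743 cm², y = 1.4 cm, Ī = 0.00636173 cm⁴.
Centroid: ȳ = ΣA·y / ΣA = 2.40572 cm.
Transfer each piece to the centroidal x-axis using Ī + A·d² with d = y − 2.40572:
  flange: d = -1.00572 cm → contributes +102.552 cm⁴
  web: d = 4.89428 cm → contributes +386.87 cm⁴
  hole: d = -1.00572 cm → contributes −0.292348 cm⁴
Total I = 489.13 cm⁴.

I_x ≈ 489.1 cm⁴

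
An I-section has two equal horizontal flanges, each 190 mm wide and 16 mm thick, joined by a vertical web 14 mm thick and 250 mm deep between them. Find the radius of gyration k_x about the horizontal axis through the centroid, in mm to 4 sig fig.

k_x ≈ 114.6 mm

Break the section into simple shapes (no overlaps), measuring from the bottom-left corner of the bounding box.
Bottom flange: 190 × 16, A = 3 040 mm², y = 8 mm, Ī = 64853.3 mm⁴.
Web: 14 × 250, A = 3 500 mm², y = 141 mm, Ī = 18 229 167 mm⁴.
Top flange: 190 × 16, A = 3 040 mm², y = 274 mm, Ī = 64853.3 mm⁴.
By symmetry the centroid is at mid-height, ȳ = 141 mm.
Transfer each piece to the horizontal axis through the centroid using Ī + A·d² with d = y − 141:
  bottom flange: d = -133 mm → contributes +53 839 413 mm⁴
  web: d = 0 mm → contributes +18 229 167 mm⁴
  top flange: d = 133 mm → contributes +53 839 413 mm⁴
Total I = 125 907 993 mm⁴.
Radius of gyration: k = √(I/A) = √(125 907 993 / 9 580) = 114.642 mm.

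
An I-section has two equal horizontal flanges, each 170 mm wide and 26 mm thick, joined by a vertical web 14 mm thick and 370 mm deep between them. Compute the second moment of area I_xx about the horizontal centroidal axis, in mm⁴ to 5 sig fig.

I_xx ≈ 4.0616 × 10⁸ mm⁴

Decompose the section into non-overlapping parts with the origin at the bottom-left of its bounding rectangle.
Bottom flange: 170 × 26, A = 4 420 mm², y = 13 mm, Ī = 248993.3 mm⁴.
Web: 14 × 370, A = 5 180 mm², y = 211 mm, Ī = 59 095 167 mm⁴.
Top flange: 170 × 26, A = 4 420 mm², y = 409 mm, Ī = 248993.3 mm⁴.
By symmetry the centroid is at mid-height, ȳ = 211 mm.
Transfer each piece to the horizontal centroidal axis using Ī + A·d² with d = y − 211:
  bottom flange: d = -198 mm → contributes +173 530 673 mm⁴
  web: d = 0 mm → contributes +59 095 167 mm⁴
  top flange: d = 198 mm → contributes +173 530 673 mm⁴
Total I = 406 156 513 mm⁴.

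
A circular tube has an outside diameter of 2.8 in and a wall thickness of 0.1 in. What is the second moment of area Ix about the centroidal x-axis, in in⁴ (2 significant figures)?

Ix ≈ 0.77 in⁴

Split into non-overlapping primitives; take the origin at the lower-left of the bounding box.
Outer circle: ⌀2.8, A = 6.158 in², y = 1.4 in, Ī = 3.017 in⁴.
Bore (subtracted): ⌀2.6, A = 5.309 in², y = 1.4 in, Ī = 2.243 in⁴.
By symmetry the centroid is at mid-height, ȳ = 1.4 in.
All pieces are centred on the centroidal x-axis, so I = ΣĪ (holes subtracted) = 0.774 in⁴.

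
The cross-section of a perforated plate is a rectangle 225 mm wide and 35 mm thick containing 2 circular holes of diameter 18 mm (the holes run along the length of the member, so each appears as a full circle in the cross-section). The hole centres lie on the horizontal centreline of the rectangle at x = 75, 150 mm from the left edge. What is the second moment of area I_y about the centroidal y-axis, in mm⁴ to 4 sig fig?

I_y ≈ 3.250 × 10⁷ mm⁴

Decompose the section into non-overlapping parts with the origin at the bottom-left of its bounding rectangle.
Plate: 225 × 35, A = 7 875 mm², x = 112.5 mm, Ī = 33 222 656 mm⁴.
Hole 1 (subtracted): ⌀18, A = 254.469 mm², x = 75 mm, Ī = 5 153 mm⁴.
Hole 2 (subtracted): ⌀18, A = 254.469 mm², x = 150 mm, Ī = 5 153 mm⁴.
By symmetry the centroid is at mid-width, x̄ = 112.5 mm.
Transfer each piece to the centroidal y-axis using Ī + A·d² with d = x − 112.5:
  plate: d = 0 mm → contributes +33 222 656 mm⁴
  hole 1: d = -37.5 mm → contributes −363 000 mm⁴
  hole 2: d = 37.5 mm → contributes −363 000 mm⁴
Total I = 32 496 656 mm⁴.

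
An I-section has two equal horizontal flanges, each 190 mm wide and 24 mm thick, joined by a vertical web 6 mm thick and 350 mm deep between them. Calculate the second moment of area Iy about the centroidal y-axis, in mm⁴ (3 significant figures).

Treat the section as a set of non-overlapping primitives; coordinates are from the bounding-box lower-left.
Bottom flange: 190 × 24, A = 4 560 mm², x = 95 mm, Ī = 13 718 000 mm⁴.
Web: 6 × 350, A = 2 100 mm², x = 95 mm, Ī = 6 300 mm⁴.
Top flange: 190 × 24, A = 4 560 mm², x = 95 mm, Ī = 13 718 000 mm⁴.
By symmetry the centroid is at mid-width, x̄ = 95 mm.
All pieces are centred on the centroidal y-axis, so I = ΣĪ = 27 442 300 mm⁴.

Iy ≈ 2.74 × 10⁷ mm⁴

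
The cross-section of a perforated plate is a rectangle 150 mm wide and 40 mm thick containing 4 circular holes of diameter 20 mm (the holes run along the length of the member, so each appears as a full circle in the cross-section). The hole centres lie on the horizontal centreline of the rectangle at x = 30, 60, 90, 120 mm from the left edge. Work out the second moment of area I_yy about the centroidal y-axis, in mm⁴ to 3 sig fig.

I_yy ≈ 9.80 × 10⁶ mm⁴

Decompose the section into non-overlapping parts with the origin at the bottom-left of its bounding rectangle.
Plate: 150 × 40, A = 6 000 mm², x = 75 mm, Ī = 11 250 000 mm⁴.
Hole 1 (subtracted): ⌀20, A = 314.16 mm², x = 30 mm, Ī = 7 854 mm⁴.
Hole 2 (subtracted): ⌀20, A = 314.16 mm², x = 60 mm, Ī = 7 854 mm⁴.
Hole 3 (subtracted): ⌀20, A = 314.16 mm², x = 90 mm, Ī = 7 854 mm⁴.
Hole 4 (subtracted): ⌀20, A = 314.16 mm², x = 120 mm, Ī = 7 854 mm⁴.
By symmetry the centroid is at mid-width, x̄ = 75 mm.
Transfer each piece to the centroidal y-axis using Ī + A·d² with d = x − 75:
  plate: d = 0 mm → contributes +11 250 000 mm⁴
  hole 1: d = -45 mm → contributes −644 026 mm⁴
  hole 2: d = -15 mm → contributes −78 540 mm⁴
  hole 3: d = 15 mm → contributes −78 540 mm⁴
  hole 4: d = 45 mm → contributes −644 026 mm⁴
Total I = 9 804 867 mm⁴.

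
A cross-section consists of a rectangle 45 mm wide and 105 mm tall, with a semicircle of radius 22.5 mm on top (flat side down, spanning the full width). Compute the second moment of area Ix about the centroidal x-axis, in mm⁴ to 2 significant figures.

Ix ≈ 7.0 × 10⁶ mm⁴

Decompose the section into non-overlapping parts with the origin at the bottom-left of its bounding rectangle.
Rectangular body: 45 × 105, A = 4 725 mm², y = 52.5 mm, Ī = 4 341 094 mm⁴.
Semicircular cap: semicircle r = 22.5, A = 795.2 mm², y = 114.5 mm, Ī = 28 130 mm⁴.
Centroid: ȳ = ΣA·y / ΣA = 61.44 mm.
Transfer each piece to the centroidal x-axis using Ī + A·d² with d = y − 61.44:
  rectangular body: d = -8.939 mm → contributes +4 718 608 mm⁴
  semicircular cap: d = 53.11 mm → contributes +2 271 237 mm⁴
Total I = 6 989 845 mm⁴.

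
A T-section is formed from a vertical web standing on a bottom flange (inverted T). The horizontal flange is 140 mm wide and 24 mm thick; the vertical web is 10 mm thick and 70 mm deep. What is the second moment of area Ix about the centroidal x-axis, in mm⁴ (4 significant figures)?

Ix ≈ 1.727 × 10⁶ mm⁴

Treat the section as a set of non-overlapping primitives; coordinates are from the bounding-box lower-left.
Flange: 140 × 24, A = 3 360 mm², y = 12 mm, Ī = 161 280 mm⁴.
Web: 10 × 70, A = 700 mm², y = 59 mm, Ī = 285 833 mm⁴.
Centroid: ȳ = ΣA·y / ΣA = 20.1034 mm.
Transfer each piece to the centroidal x-axis using Ī + A·d² with d = y − 20.1034:
  flange: d = -8.10345 mm → contributes +381 917 mm⁴
  web: d = 38.8966 mm → contributes +1 344 893 mm⁴
Total I = 1 726 810 mm⁴.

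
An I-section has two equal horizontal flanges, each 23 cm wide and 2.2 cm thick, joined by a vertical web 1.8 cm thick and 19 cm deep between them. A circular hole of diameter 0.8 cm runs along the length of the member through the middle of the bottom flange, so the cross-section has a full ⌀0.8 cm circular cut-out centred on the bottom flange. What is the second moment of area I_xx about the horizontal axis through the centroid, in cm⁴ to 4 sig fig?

I_xx ≈ 1.238 × 10⁴ cm⁴

Break the section into simple shapes (no overlaps), measuring from the bottom-left corner of the bounding box.
Bottom flange: 23 × 2.2, A = 50.6 cm², y = 1.1 cm, Ī = 20.4087 cm⁴.
Web: 1.8 × 19, A = 34.2 cm², y = 11.7 cm, Ī = 1028.85 cm⁴.
Top flange: 23 × 2.2, A = 50.6 cm², y = 22.3 cm, Ī = 20.4087 cm⁴.
Hole (subtracted): ⌀0.8, A = 0.502655 cm², y = 1.1 cm, Ī = 0.0201062 cm⁴.
Centroid: ȳ = ΣA·y / ΣA = 11.7395 cm.
Transfer each piece to the horizontal axis through the centroid using Ī + A·d² with d = y − 11.7395:
  bottom flange: d = -10.6395 cm → contributes +5748.27 cm⁴
  web: d = -0.0394977 cm → contributes +1028.9 cm⁴
  top flange: d = 10.5605 cm → contributes +5663.53 cm⁴
  hole: d = -10.6395 cm → contributes −56.9201 cm⁴
Total I = 12383.8 cm⁴.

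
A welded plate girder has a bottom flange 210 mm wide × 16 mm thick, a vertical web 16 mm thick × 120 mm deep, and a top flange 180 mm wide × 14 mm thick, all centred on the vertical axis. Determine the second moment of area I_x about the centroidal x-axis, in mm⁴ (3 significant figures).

Break the section into simple shapes (no overlaps), measuring from the bottom-left corner of the bounding box.
Bottom plate: 210 × 16, A = 3 360 mm², y = 8 mm, Ī = 71 680 mm⁴.
Web plate: 16 × 120, A = 1 920 mm², y = 76 mm, Ī = 2 304 000 mm⁴.
Top plate: 180 × 14, A = 2 520 mm², y = 143 mm, Ī = 41 160 mm⁴.
Centroid: ȳ = ΣA·y / ΣA = 68.354 mm.
Transfer each piece to the centroidal x-axis using Ī + A·d² with d = y − 68.354:
  bottom plate: d = -60.354 mm → contributes +12 310 771 mm⁴
  web plate: d = 7.6462 mm → contributes +2 416 250 mm⁴
  top plate: d = 74.646 mm → contributes +14 082 722 mm⁴
Total I = 28 809 743 mm⁴.

I_x ≈ 2.88 × 10⁷ mm⁴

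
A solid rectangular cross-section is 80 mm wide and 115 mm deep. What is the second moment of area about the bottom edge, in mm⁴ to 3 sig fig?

The section: 80 × 115, A = 9 200 mm², y = 57.5 mm, Ī = 10 139 167 mm⁴.
Transfer it to a horizontal axis along the bottom face using Ī + A·d² with d = y − 0:
  the section: d = 57.5 mm → contributes +40 556 667 mm⁴
Total I = 40 556 667 mm⁴.

I_base ≈ 4.06 × 10⁷ mm⁴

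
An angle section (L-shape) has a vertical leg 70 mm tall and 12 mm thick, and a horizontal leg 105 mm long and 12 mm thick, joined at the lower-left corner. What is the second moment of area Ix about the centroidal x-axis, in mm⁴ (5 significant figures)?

Split into non-overlapping primitives; take the origin at the lower-left of the bounding box.
Vertical leg: 12 × 70, A = 840 mm², y = 35 mm, Ī = 343 000 mm⁴.
Horizontal leg (remainder): 93 × 12, A = 1 116 mm², y = 6 mm, Ī = 13 392 mm⁴.
Centroid: ȳ = ΣA·y / ΣA = 18.45399 mm.
Transfer each piece to the centroidal x-axis using Ī + A·d² with d = y − 18.45399:
  vertical leg: d = 16.54601 mm → contributes +572967.2 mm⁴
  horizontal leg (remainder): d = -12.45399 mm → contributes +186485.6 mm⁴
Total I = 759452.9 mm⁴.

Ix ≈ 7.5945 × 10⁵ mm⁴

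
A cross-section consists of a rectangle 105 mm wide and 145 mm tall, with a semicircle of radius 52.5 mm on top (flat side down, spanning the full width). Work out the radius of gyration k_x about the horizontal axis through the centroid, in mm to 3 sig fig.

Decompose the section into non-overlapping parts with the origin at the bottom-left of its bounding rectangle.
Rectangular body: 105 × 145, A = 15 225 mm², y = 72.5 mm, Ī = 26 675 469 mm⁴.
Semicircular cap: semicircle r = 52.5, A = 4329.5 mm², y = 167.28 mm, Ī = 833 814 mm⁴.
Centroid: ȳ = ΣA·y / ΣA = 93.485 mm.
Transfer each piece to the horizontal axis through the centroid using Ī + A·d² with d = y − 93.485:
  rectangular body: d = -20.985 mm → contributes +33 380 324 mm⁴
  semicircular cap: d = 73.796 mm → contributes +24 411 884 mm⁴
Total I = 57 792 208 mm⁴.
Radius of gyration: k = √(I/A) = √(57 792 208 / 19 555) = 54.364 mm.

k_x ≈ 54.4 mm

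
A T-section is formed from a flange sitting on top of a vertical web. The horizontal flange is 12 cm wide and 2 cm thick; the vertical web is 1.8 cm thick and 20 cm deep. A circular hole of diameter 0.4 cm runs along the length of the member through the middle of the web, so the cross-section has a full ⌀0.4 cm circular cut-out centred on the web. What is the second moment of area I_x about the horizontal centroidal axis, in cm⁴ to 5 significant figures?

Decompose the section into non-overlapping parts with the origin at the bottom-left of its bounding rectangle.
Flange: 12 × 2, A = 24 cm², y = 21 cm, Ī = 8 cm⁴.
Web: 1.8 × 20, A = 36 cm², y = 10 cm, Ī = 1 200 cm⁴.
Hole (subtracted): ⌀0.4, A = 0.1256637 cm², y = 10 cm, Ī = 0.001256637 cm⁴.
Centroid: ȳ = ΣA·y / ΣA = 14.40923 cm.
Transfer each piece to the horizontal centroidal axis using Ī + A·d² with d = y − 14.40923:
  flange: d = 6.590765 cm → contributes +1050.517 cm⁴
  web: d = -4.409235 cm → contributes +1899.889 cm⁴
  hole: d = -4.409235 cm → contributes −2.444329 cm⁴
Total I = 2947.961 cm⁴.

I_x ≈ 2948.0 cm⁴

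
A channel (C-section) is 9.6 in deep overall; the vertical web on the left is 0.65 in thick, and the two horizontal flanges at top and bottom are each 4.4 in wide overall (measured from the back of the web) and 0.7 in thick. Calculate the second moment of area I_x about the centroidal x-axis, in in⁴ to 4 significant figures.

Treat the section as a set of non-overlapping primitives; coordinates are from the bounding-box lower-left.
Web: 0.65 × 9.6, A = 6.24 in², y = 4.8 in, Ī = 47.9232 in⁴.
Top flange (beyond web): 3.75 × 0.7, A = 2.625 in², y = 9.25 in, Ī = 0.107188 in⁴.
Bottom flange (beyond web): 3.75 × 0.7, A = 2.625 in², y = 0.35 in, Ī = 0.107188 in⁴.
By symmetry the centroid is at mid-height, ȳ = 4.8 in.
Transfer each piece to the centroidal x-axis using Ī + A·d² with d = y − 4.8:
  web: d = 0 in → contributes +47.9232 in⁴
  top flange (beyond web): d = 4.45 in → contributes +52.0888 in⁴
  bottom flange (beyond web): d = -4.45 in → contributes +52.0888 in⁴
Total I = 152.101 in⁴.

I_x ≈ 152.1 in⁴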